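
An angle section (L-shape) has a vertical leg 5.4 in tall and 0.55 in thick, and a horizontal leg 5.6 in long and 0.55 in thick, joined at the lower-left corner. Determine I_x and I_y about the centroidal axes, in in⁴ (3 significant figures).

Treat the section as a set of non-overlapping primitives; coordinates are from the bounding-box lower-left.
Vertical leg: 0.55 × 5.4, A = 2.97 in², y = 2.7 in, Ī = 7.2171 in⁴.
Horizontal leg (remainder): 5.05 × 0.55, A = 2.7775 in², y = 0.275 in, Ī = 0.070016 in⁴.
Centroid: ȳ = ΣA·y / ΣA = 1.5281 in.
Transfer each piece to the centroidal x-axis using Ī + A·d² with d = y − 1.5281:
  vertical leg: d = 1.1719 in → contributes +11.296 in⁴
  horizontal leg (remainder): d = -1.2531 in → contributes +4.4315 in⁴
Total I = 15.727 in⁴.
For the y-axis: x̄ = 1.6281 in.
Repeating about the centroidal y-axis gives I_y = 17.23 in⁴.

I_x ≈ 15.7 in⁴, I_y ≈ 17.2 in⁴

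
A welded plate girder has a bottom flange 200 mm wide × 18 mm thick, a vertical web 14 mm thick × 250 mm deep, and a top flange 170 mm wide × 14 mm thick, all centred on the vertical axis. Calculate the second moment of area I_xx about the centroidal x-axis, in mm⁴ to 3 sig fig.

I_xx ≈ 1.21 × 10⁸ mm⁴

Break the section into simple shapes (no overlaps), measuring from the bottom-left corner of the bounding box.
Bottom plate: 200 × 18, A = 3 600 mm², y = 9 mm, Ī = 97 200 mm⁴.
Web plate: 14 × 250, A = 3 500 mm², y = 143 mm, Ī = 18 229 167 mm⁴.
Top plate: 170 × 14, A = 2 380 mm², y = 275 mm, Ī = 38 873 mm⁴.
Centroid: ȳ = ΣA·y / ΣA = 125.25 mm.
Transfer each piece to the centroidal x-axis using Ī + A·d² with d = y − 125.25:
  bottom plate: d = -116.25 mm → contributes +48 750 474 mm⁴
  web plate: d = 17.747 mm → contributes +19 331 492 mm⁴
  top plate: d = 149.75 mm → contributes +53 408 266 mm⁴
Total I = 121 490 232 mm⁴.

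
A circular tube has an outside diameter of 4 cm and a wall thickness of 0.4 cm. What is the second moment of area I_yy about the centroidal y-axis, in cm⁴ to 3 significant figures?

Break the section into simple shapes (no overlaps), measuring from the bottom-left corner of the bounding box.
Outer circle: ⌀4, A = 12.566 cm², x = 2 cm, Ī = 12.566 cm⁴.
Bore (subtracted): ⌀3.2, A = 8.0425 cm², x = 2 cm, Ī = 5.1472 cm⁴.
By symmetry the centroid is at mid-width, x̄ = 2 cm.
All pieces are centred on the centroidal y-axis, so I = ΣĪ (holes subtracted) = 7.4192 cm⁴.

I_yy ≈ 7.42 cm⁴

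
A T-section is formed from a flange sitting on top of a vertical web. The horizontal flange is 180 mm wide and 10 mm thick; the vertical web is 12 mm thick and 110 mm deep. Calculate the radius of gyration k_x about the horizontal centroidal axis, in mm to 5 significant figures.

k_x ≈ 36.195 mm

Treat the section as a set of non-overlapping primitives; coordinates are from the bounding-box lower-left.
Flange: 180 × 10, A = 1 800 mm², y = 115 mm, Ī = 15 000 mm⁴.
Web: 12 × 110, A = 1 320 mm², y = 55 mm, Ī = 1 331 000 mm⁴.
Centroid: ȳ = ΣA·y / ΣA = 89.61538 mm.
Transfer each piece to the horizontal centroidal axis using Ī + A·d² with d = y − 89.61538:
  flange: d = 25.38462 mm → contributes +1 174 882 mm⁴
  web: d = -34.61538 mm → contributes +2 912 657 mm⁴
Total I = 4 087 538 mm⁴.
Radius of gyration: k = √(I/A) = √(4 087 538 / 3 120) = 36.19542 mm.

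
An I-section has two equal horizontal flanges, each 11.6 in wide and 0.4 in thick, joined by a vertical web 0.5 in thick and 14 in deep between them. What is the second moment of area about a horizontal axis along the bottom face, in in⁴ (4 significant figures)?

Treat the section as a set of non-overlapping primitives; coordinates are from the bounding-box lower-left.
Bottom flange: 11.6 × 0.4, A = 4.64 in², y = 0.2 in, Ī = 0.0618667 in⁴.
Web: 0.5 × 14, A = 7 in², y = 7.4 in, Ī = 114.333 in⁴.
Top flange: 11.6 × 0.4, A = 4.64 in², y = 14.6 in, Ī = 0.0618667 in⁴.
Transfer each piece to a horizontal axis along the bottom face using Ī + A·d² with d = y − 0:
  bottom flange: d = 0.2 in → contributes +0.247467 in⁴
  web: d = 7.4 in → contributes +497.653 in⁴
  top flange: d = 14.6 in → contributes +989.124 in⁴
Total I = 1487.03 in⁴.

I_base ≈ 1487 in⁴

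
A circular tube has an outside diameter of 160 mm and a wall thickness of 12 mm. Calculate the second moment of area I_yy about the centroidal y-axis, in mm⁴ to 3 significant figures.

Treat the section as a set of non-overlapping primitives; coordinates are from the bounding-box lower-left.
Outer circle: ⌀160, A = 20 106 mm², x = 80 mm, Ī = 32 169 909 mm⁴.
Bore (subtracted): ⌀136, A = 14 527 mm², x = 80 mm, Ī = 16 792 893 mm⁴.
By symmetry the centroid is at mid-width, x̄ = 80 mm.
All pieces are centred on the centroidal y-axis, so I = ΣĪ (holes subtracted) = 15 377 015 mm⁴.

I_yy ≈ 1.54 × 10⁷ mm⁴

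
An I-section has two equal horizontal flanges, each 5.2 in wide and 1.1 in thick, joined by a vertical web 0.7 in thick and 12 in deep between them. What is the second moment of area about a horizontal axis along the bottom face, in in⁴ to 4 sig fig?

I_base ≈ 1593 in⁴

Treat the section as a set of non-overlapping primitives; coordinates are from the bounding-box lower-left.
Bottom flange: 5.2 × 1.1, A = 5.72 in², y = 0.55 in, Ī = 0.576767 in⁴.
Web: 0.7 × 12, A = 8.4 in², y = 7.1 in, Ī = 100.8 in⁴.
Top flange: 5.2 × 1.1, A = 5.72 in², y = 13.65 in, Ī = 0.576767 in⁴.
Transfer each piece to the bottom edge using Ī + A·d² with d = y − 0:
  bottom flange: d = 0.55 in → contributes +2.30707 in⁴
  web: d = 7.1 in → contributes +524.244 in⁴
  top flange: d = 13.65 in → contributes +1066.34 in⁴
Total I = 1592.89 in⁴.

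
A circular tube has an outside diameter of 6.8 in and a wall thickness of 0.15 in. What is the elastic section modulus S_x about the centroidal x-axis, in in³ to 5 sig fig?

Split into non-overlapping primitives; take the origin at the lower-left of the bounding box.
Outer circle: ⌀6.8, A = 36.31681 in², y = 3.4 in, Ī = 104.9556 in⁴.
Bore (subtracted): ⌀6.5, A = 33.18307 in², y = 3.4 in, Ī = 87.62405 in⁴.
By symmetry the centroid is at mid-height, ȳ = 3.4 in.
All pieces are centred on the centroidal x-axis, so I = ΣĪ (holes subtracted) = 17.33153 in⁴.
Extreme fibre distance c = 3.4 in; S = I/c = 5.09751 in³.

S_x ≈ 5.0975 in³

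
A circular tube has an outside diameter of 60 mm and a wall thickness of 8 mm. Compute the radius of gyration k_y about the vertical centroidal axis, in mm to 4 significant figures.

k_y ≈ 18.60 mm

Decompose the section into non-overlapping parts with the origin at the bottom-left of its bounding rectangle.
Outer circle: ⌀60, A = 2827.43 mm², x = 30 mm, Ī = 636 173 mm⁴.
Bore (subtracted): ⌀44, A = 1520.53 mm², x = 30 mm, Ī = 183 984 mm⁴.
By symmetry the centroid is at mid-width, x̄ = 30 mm.
All pieces are centred on the vertical centroidal axis, so I = ΣĪ (holes subtracted) = 452 188 mm⁴.
Radius of gyration: k = √(I/A) = √(452 188 / 1306.9) = 18.6011 mm.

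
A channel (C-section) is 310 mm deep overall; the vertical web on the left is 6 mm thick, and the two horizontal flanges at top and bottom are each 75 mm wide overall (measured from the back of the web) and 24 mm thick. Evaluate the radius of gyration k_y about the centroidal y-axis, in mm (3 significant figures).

k_y ≈ 24.1 mm

Break the section into simple shapes (no overlaps), measuring from the bottom-left corner of the bounding box.
Web: 6 × 310, A = 1 860 mm², x = 3 mm, Ī = 5 580 mm⁴.
Top flange (beyond web): 69 × 24, A = 1 656 mm², x = 40.5 mm, Ī = 657 018 mm⁴.
Bottom flange (beyond web): 69 × 24, A = 1 656 mm², x = 40.5 mm, Ī = 657 018 mm⁴.
Centroid: x̄ = ΣA·x / ΣA = 27.014 mm.
Transfer each piece to the centroidal y-axis using Ī + A·d² with d = x − 27.014:
  web: d = -24.014 mm → contributes +1 078 183 mm⁴
  top flange (beyond web): d = 13.486 mm → contributes +958 202 mm⁴
  bottom flange (beyond web): d = 13.486 mm → contributes +958 202 mm⁴
Total I = 2 994 587 mm⁴.
Radius of gyration: k = √(I/A) = √(2 994 587 / 5 172) = 24.062 mm.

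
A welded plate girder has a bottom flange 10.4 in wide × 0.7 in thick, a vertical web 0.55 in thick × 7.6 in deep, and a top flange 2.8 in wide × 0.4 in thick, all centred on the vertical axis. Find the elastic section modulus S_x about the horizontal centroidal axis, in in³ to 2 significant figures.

S_x ≈ 18 in³

Split into non-overlapping primitives; take the origin at the lower-left of the bounding box.
Bottom plate: 10.4 × 0.7, A = 7.28 in², y = 0.35 in, Ī = 0.2973 in⁴.
Web plate: 0.55 × 7.6, A = 4.18 in², y = 4.5 in, Ī = 20.12 in⁴.
Top plate: 2.8 × 0.4, A = 1.12 in², y = 8.5 in, Ī = 0.01493 in⁴.
Centroid: ȳ = ΣA·y / ΣA = 2.455 in.
Transfer each piece to the horizontal centroidal axis using Ī + A·d² with d = y − 2.455:
  bottom plate: d = -2.105 in → contributes +32.54 in⁴
  web plate: d = 2.045 in → contributes +37.61 in⁴
  top plate: d = 6.045 in → contributes +40.95 in⁴
Total I = 111.1 in⁴.
Extreme fibre distance c = 6.245 in; S = I/c = 17.79 in³.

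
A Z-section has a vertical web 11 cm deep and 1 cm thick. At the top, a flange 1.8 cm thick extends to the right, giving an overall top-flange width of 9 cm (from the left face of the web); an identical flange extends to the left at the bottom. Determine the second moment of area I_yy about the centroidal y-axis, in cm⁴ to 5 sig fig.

Break the section into simple shapes (no overlaps), measuring from the bottom-left corner of the bounding box.
Web: 1 × 11, A = 11 cm², x = 8.5 cm, Ī = 0.9166667 cm⁴.
Top flange (beyond web): 8 × 1.8, A = 14.4 cm², x = 13 cm, Ī = 76.8 cm⁴.
Bottom flange (beyond web): 8 × 1.8, A = 14.4 cm², x = 4 cm, Ī = 76.8 cm⁴.
Centroid: x̄ = ΣA·x / ΣA = 8.5 cm.
Transfer each piece to the centroidal y-axis using Ī + A·d² with d = x − 8.5:
  web: d = 0 cm → contributes +0.9166667 cm⁴
  top flange (beyond web): d = 4.5 cm → contributes +368.4 cm⁴
  bottom flange (beyond web): d = -4.5 cm → contributes +368.4 cm⁴
Total I = 737.7167 cm⁴.

I_yy ≈ 737.72 cm⁴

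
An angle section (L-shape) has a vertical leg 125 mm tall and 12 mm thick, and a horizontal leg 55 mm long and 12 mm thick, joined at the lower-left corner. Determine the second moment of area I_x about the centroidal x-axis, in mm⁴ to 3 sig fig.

Treat the section as a set of non-overlapping primitives; coordinates are from the bounding-box lower-left.
Vertical leg: 12 × 125, A = 1 500 mm², y = 62.5 mm, Ī = 1 953 125 mm⁴.
Horizontal leg (remainder): 43 × 12, A = 516 mm², y = 6 mm, Ī = 6 192 mm⁴.
Centroid: ȳ = ΣA·y / ΣA = 48.039 mm.
Transfer each piece to the centroidal x-axis using Ī + A·d² with d = y − 48.039:
  vertical leg: d = 14.461 mm → contributes +2 266 819 mm⁴
  horizontal leg (remainder): d = -42.039 mm → contributes +918 094 mm⁴
Total I = 3 184 913 mm⁴.

I_x ≈ 3.18 × 10⁶ mm⁴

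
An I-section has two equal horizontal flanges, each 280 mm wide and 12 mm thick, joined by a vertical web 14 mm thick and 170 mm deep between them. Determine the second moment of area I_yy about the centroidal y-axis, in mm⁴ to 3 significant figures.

Break the section into simple shapes (no overlaps), measuring from the bottom-left corner of the bounding box.
Bottom flange: 280 × 12, A = 3 360 mm², x = 140 mm, Ī = 21 952 000 mm⁴.
Web: 14 × 170, A = 2 380 mm², x = 140 mm, Ī = 38 873 mm⁴.
Top flange: 280 × 12, A = 3 360 mm², x = 140 mm, Ī = 21 952 000 mm⁴.
By symmetry the centroid is at mid-width, x̄ = 140 mm.
All pieces are centred on the centroidal y-axis, so I = ΣĪ = 43 942 873 mm⁴.

I_yy ≈ 4.39 × 10⁷ mm⁴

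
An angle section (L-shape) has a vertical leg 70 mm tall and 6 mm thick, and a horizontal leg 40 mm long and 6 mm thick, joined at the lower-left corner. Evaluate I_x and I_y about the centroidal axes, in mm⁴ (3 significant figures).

I_x ≈ 3.13 × 10⁵ mm⁴, I_y ≈ 7.58 × 10⁴ mm⁴

Split into non-overlapping primitives; take the origin at the lower-left of the bounding box.
Vertical leg: 6 × 70, A = 420 mm², y = 35 mm, Ī = 171 500 mm⁴.
Horizontal leg (remainder): 34 × 6, A = 204 mm², y = 3 mm, Ī = 612 mm⁴.
Centroid: ȳ = ΣA·y / ΣA = 24.538 mm.
Transfer each piece to the centroidal x-axis using Ī + A·d² with d = y − 24.538:
  vertical leg: d = 10.462 mm → contributes +217 466 mm⁴
  horizontal leg (remainder): d = -21.538 mm → contributes +95 249 mm⁴
Total I = 312 715 mm⁴.
For the y-axis: x̄ = 9.5385 mm.
Repeating about the centroidal y-axis gives I_y = 75 835 mm⁴.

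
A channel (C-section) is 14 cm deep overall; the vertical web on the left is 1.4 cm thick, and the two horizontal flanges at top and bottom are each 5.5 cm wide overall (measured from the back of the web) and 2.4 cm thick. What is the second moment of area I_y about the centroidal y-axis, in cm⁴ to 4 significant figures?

I_y ≈ 105.0 cm⁴

Decompose the section into non-overlapping parts with the origin at the bottom-left of its bounding rectangle.
Web: 1.4 × 14, A = 19.6 cm², x = 0.7 cm, Ī = 3.20133 cm⁴.
Top flange (beyond web): 4.1 × 2.4, A = 9.84 cm², x = 3.45 cm, Ī = 13.7842 cm⁴.
Bottom flange (beyond web): 4.1 × 2.4, A = 9.84 cm², x = 3.45 cm, Ī = 13.7842 cm⁴.
Centroid: x̄ = ΣA·x / ΣA = 2.0778 cm.
Transfer each piece to the centroidal y-axis using Ī + A·d² with d = x − 2.0778:
  web: d = -1.3778 cm → contributes +40.4087 cm⁴
  top flange (beyond web): d = 1.3722 cm → contributes +32.3122 cm⁴
  bottom flange (beyond web): d = 1.3722 cm → contributes +32.3122 cm⁴
Total I = 105.033 cm⁴.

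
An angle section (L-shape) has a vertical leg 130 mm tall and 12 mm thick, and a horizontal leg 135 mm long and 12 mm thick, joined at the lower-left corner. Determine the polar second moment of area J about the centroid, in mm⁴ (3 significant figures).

J ≈ 1.02 × 10⁷ mm⁴

Break the section into simple shapes (no overlaps), measuring from the bottom-left corner of the bounding box.
Vertical leg: 12 × 130, A = 1 560 mm², y = 65 mm, Ī = 2 197 000 mm⁴.
Horizontal leg (remainder): 123 × 12, A = 1 476 mm², y = 6 mm, Ī = 17 712 mm⁴.
Centroid: ȳ = ΣA·y / ΣA = 36.316 mm.
Transfer each piece to the centroidal x-axis using Ī + A·d² with d = y − 36.316:
  vertical leg: d = 28.684 mm → contributes +3 480 506 mm⁴
  horizontal leg (remainder): d = -30.316 mm → contributes +1 374 263 mm⁴
Total I = 4 854 768 mm⁴.
For the y-axis: x̄ = 38.816 mm.
Repeating about the centroidal y-axis gives I_y = 5 335 133 mm⁴.
Polar second moment: J = I_x + I_y = 10 189 902 mm⁴.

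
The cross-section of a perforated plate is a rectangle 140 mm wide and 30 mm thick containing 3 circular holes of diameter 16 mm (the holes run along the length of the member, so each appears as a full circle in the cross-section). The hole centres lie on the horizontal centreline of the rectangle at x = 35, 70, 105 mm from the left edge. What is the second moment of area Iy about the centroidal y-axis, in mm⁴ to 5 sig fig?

Split into non-overlapping primitives; take the origin at the lower-left of the bounding box.
Plate: 140 × 30, A = 4 200 mm², x = 70 mm, Ī = 6 860 000 mm⁴.
Hole 1 (subtracted): ⌀16, A = 201.0619 mm², x = 35 mm, Ī = 3216.991 mm⁴.
Hole 2 (subtracted): ⌀16, A = 201.0619 mm², x = 70 mm, Ī = 3216.991 mm⁴.
Hole 3 (subtracted): ⌀16, A = 201.0619 mm², x = 105 mm, Ī = 3216.991 mm⁴.
By symmetry the centroid is at mid-width, x̄ = 70 mm.
Transfer each piece to the centroidal y-axis using Ī + A·d² with d = x − 70:
  plate: d = 0 mm → contributes +6 860 000 mm⁴
  hole 1: d = -35 mm → contributes −249517.9 mm⁴
  hole 2: d = 0 mm → contributes −3216.991 mm⁴
  hole 3: d = 35 mm → contributes −249517.9 mm⁴
Total I = 6 357 747 mm⁴.

Iy ≈ 6.3577 × 10⁶ mm⁴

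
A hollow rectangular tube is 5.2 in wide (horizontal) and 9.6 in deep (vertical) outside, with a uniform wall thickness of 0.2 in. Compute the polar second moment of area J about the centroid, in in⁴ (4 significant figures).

J ≈ 99.61 in⁴

Break the section into simple shapes (no overlaps), measuring from the bottom-left corner of the bounding box.
Outer rectangle: 5.2 × 9.6, A = 49.92 in², y = 4.8 in, Ī = 383.386 in⁴.
Inner void (subtracted): 4.8 × 9.2, A = 44.16 in², y = 4.8 in, Ī = 311.475 in⁴.
By symmetry the centroid is at mid-height, ȳ = 4.8 in.
All pieces are centred on the centroidal x-axis, so I = ΣĪ (holes subtracted) = 71.9104 in⁴.
Repeating about the centroidal y-axis gives I_y = 27.6992 in⁴.
Polar second moment: J = I_x + I_y = 99.6096 in⁴.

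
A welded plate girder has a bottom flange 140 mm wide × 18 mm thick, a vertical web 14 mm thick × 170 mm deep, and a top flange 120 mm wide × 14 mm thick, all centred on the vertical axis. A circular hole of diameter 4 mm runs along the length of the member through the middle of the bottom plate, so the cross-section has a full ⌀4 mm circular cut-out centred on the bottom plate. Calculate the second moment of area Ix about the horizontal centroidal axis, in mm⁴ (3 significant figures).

Ix ≈ 4.12 × 10⁷ mm⁴

Decompose the section into non-overlapping parts with the origin at the bottom-left of its bounding rectangle.
Bottom plate: 140 × 18, A = 2 520 mm², y = 9 mm, Ī = 68 040 mm⁴.
Web plate: 14 × 170, A = 2 380 mm², y = 103 mm, Ī = 5 731 833 mm⁴.
Top plate: 120 × 14, A = 1 680 mm², y = 195 mm, Ī = 27 440 mm⁴.
Hole (subtracted): ⌀4, A = 12.566 mm², y = 9 mm, Ī = 12.566 mm⁴.
Centroid: ȳ = ΣA·y / ΣA = 90.645 mm.
Transfer each piece to the horizontal centroidal axis using Ī + A·d² with d = y − 90.645:
  bottom plate: d = -81.645 mm → contributes +16 866 241 mm⁴
  web plate: d = 12.355 mm → contributes +6 095 114 mm⁴
  top plate: d = 104.35 mm → contributes +18 322 482 mm⁴
  hole: d = -81.645 mm → contributes −83 779 mm⁴
Total I = 41 200 058 mm⁴.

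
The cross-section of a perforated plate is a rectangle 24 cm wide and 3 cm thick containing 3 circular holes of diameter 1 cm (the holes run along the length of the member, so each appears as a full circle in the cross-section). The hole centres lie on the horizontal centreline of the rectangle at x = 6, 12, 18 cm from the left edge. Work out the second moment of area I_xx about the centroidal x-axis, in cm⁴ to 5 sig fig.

Decompose the section into non-overlapping parts with the origin at the bottom-left of its bounding rectangle.
Plate: 24 × 3, A = 72 cm², y = 1.5 cm, Ī = 54 cm⁴.
Hole 1 (subtracted): ⌀1, A = 0.7853982 cm², y = 1.5 cm, Ī = 0.04908739 cm⁴.
Hole 2 (subtracted): ⌀1, A = 0.7853982 cm², y = 1.5 cm, Ī = 0.04908739 cm⁴.
Hole 3 (subtracted): ⌀1, A = 0.7853982 cm², y = 1.5 cm, Ī = 0.04908739 cm⁴.
By symmetry the centroid is at mid-height, ȳ = 1.5 cm.
All pieces are centred on the centroidal x-axis, so I = ΣĪ (holes subtracted) = 53.85274 cm⁴.

I_xx ≈ 53.853 cm⁴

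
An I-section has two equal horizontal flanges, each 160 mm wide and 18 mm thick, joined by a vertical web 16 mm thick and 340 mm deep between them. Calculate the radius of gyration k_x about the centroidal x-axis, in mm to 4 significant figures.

Decompose the section into non-overlapping parts with the origin at the bottom-left of its bounding rectangle.
Bottom flange: 160 × 18, A = 2 880 mm², y = 9 mm, Ī = 77 760 mm⁴.
Web: 16 × 340, A = 5 440 mm², y = 188 mm, Ī = 52 405 333 mm⁴.
Top flange: 160 × 18, A = 2 880 mm², y = 367 mm, Ī = 77 760 mm⁴.
By symmetry the centroid is at mid-height, ȳ = 188 mm.
Transfer each piece to the centroidal x-axis using Ī + A·d² with d = y − 188:
  bottom flange: d = -179 mm → contributes +92 355 840 mm⁴
  web: d = 0 mm → contributes +52 405 333 mm⁴
  top flange: d = 179 mm → contributes +92 355 840 mm⁴
Total I = 237 117 013 mm⁴.
Radius of gyration: k = √(I/A) = √(237 117 013 / 11 200) = 145.503 mm.

k_x ≈ 145.5 mm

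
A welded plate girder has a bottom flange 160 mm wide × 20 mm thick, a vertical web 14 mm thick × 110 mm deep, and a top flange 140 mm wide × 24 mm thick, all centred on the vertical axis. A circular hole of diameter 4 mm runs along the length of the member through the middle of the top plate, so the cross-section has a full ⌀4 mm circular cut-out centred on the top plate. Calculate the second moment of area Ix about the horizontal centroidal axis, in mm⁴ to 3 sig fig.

Decompose the section into non-overlapping parts with the origin at the bottom-left of its bounding rectangle.
Bottom plate: 160 × 20, A = 3 200 mm², y = 10 mm, Ī = 106 667 mm⁴.
Web plate: 14 × 110, A = 1 540 mm², y = 75 mm, Ī = 1 552 833 mm⁴.
Top plate: 140 × 24, A = 3 360 mm², y = 142 mm, Ī = 161 280 mm⁴.
Hole (subtracted): ⌀4, A = 12.566 mm², y = 142 mm, Ī = 12.566 mm⁴.
Centroid: ȳ = ΣA·y / ΣA = 77.013 mm.
Transfer each piece to the horizontal centroidal axis using Ī + A·d² with d = y − 77.013:
  bottom plate: d = -67.013 mm → contributes +14 476 938 mm⁴
  web plate: d = -2.0128 mm → contributes +1 559 072 mm⁴
  top plate: d = 64.987 mm → contributes +14 351 708 mm⁴
  hole: d = 64.987 mm → contributes −53 085 mm⁴
Total I = 30 334 633 mm⁴.

Ix ≈ 3.03 × 10⁷ mm⁴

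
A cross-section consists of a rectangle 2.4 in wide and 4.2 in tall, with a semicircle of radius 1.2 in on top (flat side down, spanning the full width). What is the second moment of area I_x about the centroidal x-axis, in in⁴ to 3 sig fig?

Decompose the section into non-overlapping parts with the origin at the bottom-left of its bounding rectangle.
Rectangular body: 2.4 × 4.2, A = 10.08 in², y = 2.1 in, Ī = 14.818 in⁴.
Semicircular cap: semicircle r = 1.2, A = 2.2619 in², y = 4.7093 in, Ī = 0.22759 in⁴.
Centroid: ȳ = ΣA·y / ΣA = 2.5782 in.
Transfer each piece to the centroidal x-axis using Ī + A·d² with d = y − 2.5782:
  rectangular body: d = -0.47821 in → contributes +17.123 in⁴
  semicircular cap: d = 2.1311 in → contributes +10.5 in⁴
Total I = 27.623 in⁴.

I_x ≈ 27.6 in⁴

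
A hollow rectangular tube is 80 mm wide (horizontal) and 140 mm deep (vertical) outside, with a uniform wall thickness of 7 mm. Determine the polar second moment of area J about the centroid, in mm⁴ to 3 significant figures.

J ≈ 1.02 × 10⁷ mm⁴

Break the section into simple shapes (no overlaps), measuring from the bottom-left corner of the bounding box.
Outer rectangle: 80 × 140, A = 11 200 mm², y = 70 mm, Ī = 18 293 333 mm⁴.
Inner void (subtracted): 66 × 126, A = 8 316 mm², y = 70 mm, Ī = 11 002 068 mm⁴.
By symmetry the centroid is at mid-height, ȳ = 70 mm.
All pieces are centred on the centroidal x-axis, so I = ΣĪ (holes subtracted) = 7 291 265 mm⁴.
Repeating about the centroidal y-axis gives I_y = 2 954 625 mm⁴.
Polar second moment: J = I_x + I_y = 10 245 891 mm⁴.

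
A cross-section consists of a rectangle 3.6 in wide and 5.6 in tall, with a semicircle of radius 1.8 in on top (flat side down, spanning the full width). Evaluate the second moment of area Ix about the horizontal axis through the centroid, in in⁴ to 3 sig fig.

Ix ≈ 105 in⁴

Break the section into simple shapes (no overlaps), measuring from the bottom-left corner of the bounding box.
Rectangular body: 3.6 × 5.6, A = 20.16 in², y = 2.8 in, Ī = 52.685 in⁴.
Semicircular cap: semicircle r = 1.8, A = 5.0894 in², y = 6.3639 in, Ī = 1.1522 in⁴.
Centroid: ȳ = ΣA·y / ΣA = 3.5184 in.
Transfer each piece to the horizontal axis through the centroid using Ī + A·d² with d = y − 3.5184:
  rectangular body: d = -0.71836 in → contributes +63.088 in⁴
  semicircular cap: d = 2.8456 in → contributes +42.363 in⁴
Total I = 105.45 in⁴.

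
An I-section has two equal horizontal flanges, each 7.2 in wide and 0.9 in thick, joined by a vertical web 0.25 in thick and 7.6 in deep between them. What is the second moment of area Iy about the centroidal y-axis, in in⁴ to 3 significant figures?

Treat the section as a set of non-overlapping primitives; coordinates are from the bounding-box lower-left.
Bottom flange: 7.2 × 0.9, A = 6.48 in², x = 3.6 in, Ī = 27.994 in⁴.
Web: 0.25 × 7.6, A = 1.9 in², x = 3.6 in, Ī = 0.0098958 in⁴.
Top flange: 7.2 × 0.9, A = 6.48 in², x = 3.6 in, Ī = 27.994 in⁴.
By symmetry the centroid is at mid-width, x̄ = 3.6 in.
All pieces are centred on the centroidal y-axis, so I = ΣĪ = 55.997 in⁴.

Iy ≈ 56.0 in⁴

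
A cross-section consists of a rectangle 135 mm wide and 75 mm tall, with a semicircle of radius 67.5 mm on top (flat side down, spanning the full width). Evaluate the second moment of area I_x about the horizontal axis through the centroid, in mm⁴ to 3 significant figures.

I_x ≈ 2.54 × 10⁷ mm⁴

Treat the section as a set of non-overlapping primitives; coordinates are from the bounding-box lower-left.
Rectangular body: 135 × 75, A = 10 125 mm², y = 37.5 mm, Ī = 4 746 094 mm⁴.
Semicircular cap: semicircle r = 67.5, A = 7156.9 mm², y = 103.65 mm, Ī = 2 278 490 mm⁴.
Centroid: ȳ = ΣA·y / ΣA = 64.894 mm.
Transfer each piece to the horizontal axis through the centroid using Ī + A·d² with d = y − 64.894:
  rectangular body: d = -27.394 mm → contributes +12 344 051 mm⁴
  semicircular cap: d = 38.754 mm → contributes +13 027 401 mm⁴
Total I = 25 371 452 mm⁴.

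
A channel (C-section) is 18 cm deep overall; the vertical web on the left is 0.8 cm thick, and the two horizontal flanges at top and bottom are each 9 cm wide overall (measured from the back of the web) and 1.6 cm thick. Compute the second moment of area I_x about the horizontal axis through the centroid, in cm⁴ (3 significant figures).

Break the section into simple shapes (no overlaps), measuring from the bottom-left corner of the bounding box.
Web: 0.8 × 18, A = 14.4 cm², y = 9 cm, Ī = 388.8 cm⁴.
Top flange (beyond web): 8.2 × 1.6, A = 13.12 cm², y = 17.2 cm, Ī = 2.7989 cm⁴.
Bottom flange (beyond web): 8.2 × 1.6, A = 13.12 cm², y = 0.8 cm, Ī = 2.7989 cm⁴.
By symmetry the centroid is at mid-height, ȳ = 9 cm.
Transfer each piece to the horizontal axis through the centroid using Ī + A·d² with d = y − 9:
  web: d = 0 cm → contributes +388.8 cm⁴
  top flange (beyond web): d = 8.2 cm → contributes +884.99 cm⁴
  bottom flange (beyond web): d = -8.2 cm → contributes +884.99 cm⁴
Total I = 2158.8 cm⁴.

I_x ≈ 2160 cm⁴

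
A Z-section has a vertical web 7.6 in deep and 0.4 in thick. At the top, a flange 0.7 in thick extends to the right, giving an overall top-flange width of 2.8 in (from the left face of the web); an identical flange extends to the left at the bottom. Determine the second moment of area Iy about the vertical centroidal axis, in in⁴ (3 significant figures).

Iy ≈ 8.24 in⁴

Decompose the section into non-overlapping parts with the origin at the bottom-left of its bounding rectangle.
Web: 0.4 × 7.6, A = 3.04 in², x = 2.6 in, Ī = 0.040533 in⁴.
Top flange (beyond web): 2.4 × 0.7, A = 1.68 in², x = 4 in, Ī = 0.8064 in⁴.
Bottom flange (beyond web): 2.4 × 0.7, A = 1.68 in², x = 1.2 in, Ī = 0.8064 in⁴.
Centroid: x̄ = ΣA·x / ΣA = 2.6 in.
Transfer each piece to the vertical centroidal axis using Ī + A·d² with d = x − 2.6:
  web: d = 0 in → contributes +0.040533 in⁴
  top flange (beyond web): d = 1.4 in → contributes +4.0992 in⁴
  bottom flange (beyond web): d = -1.4 in → contributes +4.0992 in⁴
Total I = 8.2389 in⁴.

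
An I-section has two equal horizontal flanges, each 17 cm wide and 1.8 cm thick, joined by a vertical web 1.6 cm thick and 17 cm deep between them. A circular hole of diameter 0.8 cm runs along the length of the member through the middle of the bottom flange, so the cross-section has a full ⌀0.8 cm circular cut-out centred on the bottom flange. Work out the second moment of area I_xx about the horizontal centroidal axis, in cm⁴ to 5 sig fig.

Decompose the section into non-overlapping parts with the origin at the bottom-left of its bounding rectangle.
Bottom flange: 17 × 1.8, A = 30.6 cm², y = 0.9 cm, Ī = 8.262 cm⁴.
Web: 1.6 × 17, A = 27.2 cm², y = 10.3 cm, Ī = 655.0667 cm⁴.
Top flange: 17 × 1.8, A = 30.6 cm², y = 19.7 cm, Ī = 8.262 cm⁴.
Hole (subtracted): ⌀0.8, A = 0.5026548 cm², y = 0.9 cm, Ī = 0.02010619 cm⁴.
Centroid: ȳ = ΣA·y / ΣA = 10.35376 cm.
Transfer each piece to the horizontal centroidal axis using Ī + A·d² with d = y − 10.35376:
  bottom flange: d = -9.453755 cm → contributes +2743.091 cm⁴
  web: d = -0.05375538 cm → contributes +655.1453 cm⁴
  top flange: d = 9.346245 cm → contributes +2681.242 cm⁴
  hole: d = -9.453755 cm → contributes −44.94412 cm⁴
Total I = 6034.534 cm⁴.

I_xx ≈ 6034.5 cm⁴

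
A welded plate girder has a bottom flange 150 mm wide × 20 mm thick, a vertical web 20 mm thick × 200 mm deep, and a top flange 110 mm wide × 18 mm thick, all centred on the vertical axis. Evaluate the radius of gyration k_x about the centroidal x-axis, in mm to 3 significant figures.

k_x ≈ 89.5 mm

Split into non-overlapping primitives; take the origin at the lower-left of the bounding box.
Bottom plate: 150 × 20, A = 3 000 mm², y = 10 mm, Ī = 100 000 mm⁴.
Web plate: 20 × 200, A = 4 000 mm², y = 120 mm, Ī = 13 333 333 mm⁴.
Top plate: 110 × 18, A = 1 980 mm², y = 229 mm, Ī = 53 460 mm⁴.
Centroid: ȳ = ΣA·y / ΣA = 107.29 mm.
Transfer each piece to the centroidal x-axis using Ī + A·d² with d = y − 107.29:
  bottom plate: d = -97.285 mm → contributes +28 493 159 mm⁴
  web plate: d = 12.715 mm → contributes +13 980 010 mm⁴
  top plate: d = 121.71 mm → contributes +29 386 214 mm⁴
Total I = 71 859 384 mm⁴.
Radius of gyration: k = √(I/A) = √(71 859 384 / 8 980) = 89.455 mm.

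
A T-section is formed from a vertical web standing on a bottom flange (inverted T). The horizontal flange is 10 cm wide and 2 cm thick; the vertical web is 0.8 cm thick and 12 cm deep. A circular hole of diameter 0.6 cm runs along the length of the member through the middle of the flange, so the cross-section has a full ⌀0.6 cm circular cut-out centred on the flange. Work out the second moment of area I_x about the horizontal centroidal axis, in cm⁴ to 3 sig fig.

I_x ≈ 438 cm⁴

Treat the section as a set of non-overlapping primitives; coordinates are from the bounding-box lower-left.
Flange: 10 × 2, A = 20 cm², y = 1 cm, Ī = 6.6667 cm⁴.
Web: 0.8 × 12, A = 9.6 cm², y = 8 cm, Ī = 115.2 cm⁴.
Hole (subtracted): ⌀0.6, A = 0.28274 cm², y = 1 cm, Ī = 0.0063617 cm⁴.
Centroid: ȳ = ΣA·y / ΣA = 3.2922 cm.
Transfer each piece to the horizontal centroidal axis using Ī + A·d² with d = y − 3.2922:
  flange: d = -2.2922 cm → contributes +111.75 cm⁴
  web: d = 4.7078 cm → contributes +327.97 cm⁴
  hole: d = -2.2922 cm → contributes −1.4919 cm⁴
Total I = 438.23 cm⁴.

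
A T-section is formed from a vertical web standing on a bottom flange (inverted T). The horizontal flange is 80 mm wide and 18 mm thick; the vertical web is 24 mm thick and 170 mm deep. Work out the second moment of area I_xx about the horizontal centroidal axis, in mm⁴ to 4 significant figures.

Split into non-overlapping primitives; take the origin at the lower-left of the bounding box.
Flange: 80 × 18, A = 1 440 mm², y = 9 mm, Ī = 38 880 mm⁴.
Web: 24 × 170, A = 4 080 mm², y = 103 mm, Ī = 9 826 000 mm⁴.
Centroid: ȳ = ΣA·y / ΣA = 78.4783 mm.
Transfer each piece to the horizontal centroidal axis using Ī + A·d² with d = y − 78.4783:
  flange: d = -69.4783 mm → contributes +6 990 089 mm⁴
  web: d = 24.5217 mm → contributes +12 279 368 mm⁴
Total I = 19 269 457 mm⁴.

I_xx ≈ 1.927 × 10⁷ mm⁴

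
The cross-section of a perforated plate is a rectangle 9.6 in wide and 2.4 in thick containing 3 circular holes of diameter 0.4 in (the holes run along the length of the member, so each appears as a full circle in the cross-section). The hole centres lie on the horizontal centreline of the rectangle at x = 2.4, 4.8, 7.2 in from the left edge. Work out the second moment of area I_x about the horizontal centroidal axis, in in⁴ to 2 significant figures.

Break the section into simple shapes (no overlaps), measuring from the bottom-left corner of the bounding box.
Plate: 9.6 × 2.4, A = 23.04 in², y = 1.2 in, Ī = 11.06 in⁴.
Hole 1 (subtracted): ⌀0.4, A = 0.1257 in², y = 1.2 in, Ī = 0.001257 in⁴.
Hole 2 (subtracted): ⌀0.4, A = 0.1257 in², y = 1.2 in, Ī = 0.001257 in⁴.
Hole 3 (subtracted): ⌀0.4, A = 0.1257 in², y = 1.2 in, Ī = 0.001257 in⁴.
By symmetry the centroid is at mid-height, ȳ = 1.2 in.
All pieces are centred on the horizontal centroidal axis, so I = ΣĪ (holes subtracted) = 11.06 in⁴.

I_x ≈ 11 in⁴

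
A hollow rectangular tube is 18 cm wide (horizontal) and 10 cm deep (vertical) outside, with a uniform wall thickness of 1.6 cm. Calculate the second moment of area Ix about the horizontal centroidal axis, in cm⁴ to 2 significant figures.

Ix ≈ 1100 cm⁴

Decompose the section into non-overlapping parts with the origin at the bottom-left of its bounding rectangle.
Outer rectangle: 18 × 10, A = 180 cm², y = 5 cm, Ī = 1 500 cm⁴.
Inner void (subtracted): 14.8 × 6.8, A = 100.6 cm², y = 5 cm, Ī = 387.8 cm⁴.
By symmetry the centroid is at mid-height, ȳ = 5 cm.
All pieces are centred on the horizontal centroidal axis, so I = ΣĪ (holes subtracted) = 1 112 cm⁴.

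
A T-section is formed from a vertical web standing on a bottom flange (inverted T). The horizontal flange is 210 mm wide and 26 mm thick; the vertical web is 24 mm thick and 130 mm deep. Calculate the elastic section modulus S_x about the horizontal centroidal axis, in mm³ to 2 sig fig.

S_x ≈ 1.5 × 10⁵ mm³

Treat the section as a set of non-overlapping primitives; coordinates are from the bounding-box lower-left.
Flange: 210 × 26, A = 5 460 mm², y = 13 mm, Ī = 307 580 mm⁴.
Web: 24 × 130, A = 3 120 mm², y = 91 mm, Ī = 4 394 000 mm⁴.
Centroid: ȳ = ΣA·y / ΣA = 41.36 mm.
Transfer each piece to the horizontal centroidal axis using Ī + A·d² with d = y − 41.36:
  flange: d = -28.36 mm → contributes +4 700 127 mm⁴
  web: d = 49.64 mm → contributes +12 080 958 mm⁴
Total I = 16 781 085 mm⁴.
Extreme fibre distance c = 114.6 mm; S = I/c = 146 385 mm³.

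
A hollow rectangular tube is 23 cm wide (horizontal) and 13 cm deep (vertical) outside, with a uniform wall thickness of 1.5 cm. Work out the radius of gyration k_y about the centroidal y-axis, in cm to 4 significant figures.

k_y ≈ 8.112 cm

Treat the section as a set of non-overlapping primitives; coordinates are from the bounding-box lower-left.
Outer rectangle: 23 × 13, A = 299 cm², x = 11.5 cm, Ī = 13180.9 cm⁴.
Inner void (subtracted): 20 × 10, A = 200 cm², x = 11.5 cm, Ī = 6666.67 cm⁴.
By symmetry the centroid is at mid-width, x̄ = 11.5 cm.
All pieces are centred on the centroidal y-axis, so I = ΣĪ (holes subtracted) = 6514.25 cm⁴.
Radius of gyration: k = √(I/A) = √(6514.25 / 99) = 8.11175 cm.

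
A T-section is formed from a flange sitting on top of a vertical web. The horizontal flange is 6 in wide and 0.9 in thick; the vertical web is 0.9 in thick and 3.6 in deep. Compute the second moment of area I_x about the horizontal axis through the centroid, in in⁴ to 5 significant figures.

I_x ≈ 14.115 in⁴

Decompose the section into non-overlapping parts with the origin at the bottom-left of its bounding rectangle.
Flange: 6 × 0.9, A = 5.4 in², y = 4.05 in, Ī = 0.3645 in⁴.
Web: 0.9 × 3.6, A = 3.24 in², y = 1.8 in, Ī = 3.4992 in⁴.
Centroid: ȳ = ΣA·y / ΣA = 3.20625 in.
Transfer each piece to the horizontal axis through the centroid using Ī + A·d² with d = y − 3.20625:
  flange: d = 0.84375 in → contributes +4.208836 in⁴
  web: d = -1.40625 in → contributes +9.906427 in⁴
Total I = 14.11526 in⁴.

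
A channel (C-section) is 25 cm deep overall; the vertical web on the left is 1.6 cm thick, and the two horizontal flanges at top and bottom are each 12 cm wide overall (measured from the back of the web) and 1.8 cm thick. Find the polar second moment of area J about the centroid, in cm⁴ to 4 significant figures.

J ≈ 8174 cm⁴

Treat the section as a set of non-overlapping primitives; coordinates are from the bounding-box lower-left.
Web: 1.6 × 25, A = 40 cm², y = 12.5 cm, Ī = 2083.33 cm⁴.
Top flange (beyond web): 10.4 × 1.8, A = 18.72 cm², y = 24.1 cm, Ī = 5.0544 cm⁴.
Bottom flange (beyond web): 10.4 × 1.8, A = 18.72 cm², y = 0.9 cm, Ī = 5.0544 cm⁴.
By symmetry the centroid is at mid-height, ȳ = 12.5 cm.
Transfer each piece to the centroidal x-axis using Ī + A·d² with d = y − 12.5:
  web: d = 0 cm → contributes +2083.33 cm⁴
  top flange (beyond web): d = 11.6 cm → contributes +2524.02 cm⁴
  bottom flange (beyond web): d = -11.6 cm → contributes +2524.02 cm⁴
Total I = 7131.37 cm⁴.
For the y-axis: x̄ = 3.70083 cm.
Repeating about the centroidal y-axis gives I_y = 1042.19 cm⁴.
Polar second moment: J = I_x + I_y = 8173.56 cm⁴.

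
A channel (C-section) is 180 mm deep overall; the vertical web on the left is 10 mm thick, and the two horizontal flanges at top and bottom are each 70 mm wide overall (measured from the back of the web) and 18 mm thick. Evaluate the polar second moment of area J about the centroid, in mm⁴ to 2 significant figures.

J ≈ 2.1 × 10⁷ mm⁴

Split into non-overlapping primitives; take the origin at the lower-left of the bounding box.
Web: 10 × 180, A = 1 800 mm², y = 90 mm, Ī = 4 860 000 mm⁴.
Top flange (beyond web): 60 × 18, A = 1 080 mm², y = 171 mm, Ī = 29 160 mm⁴.
Bottom flange (beyond web): 60 × 18, A = 1 080 mm², y = 9 mm, Ī = 29 160 mm⁴.
By symmetry the centroid is at mid-height, ȳ = 90 mm.
Transfer each piece to the centroidal x-axis using Ī + A·d² with d = y − 90:
  web: d = 0 mm → contributes +4 860 000 mm⁴
  top flange (beyond web): d = 81 mm → contributes +7 115 040 mm⁴
  bottom flange (beyond web): d = -81 mm → contributes +7 115 040 mm⁴
Total I = 19 090 080 mm⁴.
For the y-axis: x̄ = 24.09 mm.
Repeating about the centroidal y-axis gives I_y = 1 865 727 mm⁴.
Polar second moment: J = I_x + I_y = 20 955 807 mm⁴.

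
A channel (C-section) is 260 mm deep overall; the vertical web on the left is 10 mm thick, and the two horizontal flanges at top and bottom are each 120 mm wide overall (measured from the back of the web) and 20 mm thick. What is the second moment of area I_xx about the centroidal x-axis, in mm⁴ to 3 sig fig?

Decompose the section into non-overlapping parts with the origin at the bottom-left of its bounding rectangle.
Web: 10 × 260, A = 2 600 mm², y = 130 mm, Ī = 14 646 667 mm⁴.
Top flange (beyond web): 110 × 20, A = 2 200 mm², y = 250 mm, Ī = 73 333 mm⁴.
Bottom flange (beyond web): 110 × 20, A = 2 200 mm², y = 10 mm, Ī = 73 333 mm⁴.
By symmetry the centroid is at mid-height, ȳ = 130 mm.
Transfer each piece to the centroidal x-axis using Ī + A·d² with d = y − 130:
  web: d = 0 mm → contributes +14 646 667 mm⁴
  top flange (beyond web): d = 120 mm → contributes +31 753 333 mm⁴
  bottom flange (beyond web): d = -120 mm → contributes +31 753 333 mm⁴
Total I = 78 153 333 mm⁴.

I_xx ≈ 7.82 × 10⁷ mm⁴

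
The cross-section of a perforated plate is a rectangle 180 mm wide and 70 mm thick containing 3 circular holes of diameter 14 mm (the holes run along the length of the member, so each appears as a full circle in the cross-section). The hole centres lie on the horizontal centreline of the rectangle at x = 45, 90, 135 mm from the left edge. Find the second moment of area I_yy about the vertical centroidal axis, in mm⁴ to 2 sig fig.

I_yy ≈ 3.3 × 10⁷ mm⁴

Treat the section as a set of non-overlapping primitives; coordinates are from the bounding-box lower-left.
Plate: 180 × 70, A = 12 600 mm², x = 90 mm, Ī = 34 020 000 mm⁴.
Hole 1 (subtracted): ⌀14, A = 153.9 mm², x = 45 mm, Ī = 1 886 mm⁴.
Hole 2 (subtracted): ⌀14, A = 153.9 mm², x = 90 mm, Ī = 1 886 mm⁴.
Hole 3 (subtracted): ⌀14, A = 153.9 mm², x = 135 mm, Ī = 1 886 mm⁴.
By symmetry the centroid is at mid-width, x̄ = 90 mm.
Transfer each piece to the vertical centroidal axis using Ī + A·d² with d = x − 90:
  plate: d = 0 mm → contributes +34 020 000 mm⁴
  hole 1: d = -45 mm → contributes −313 610 mm⁴
  hole 2: d = 0 mm → contributes −1 886 mm⁴
  hole 3: d = 45 mm → contributes −313 610 mm⁴
Total I = 33 390 894 mm⁴.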